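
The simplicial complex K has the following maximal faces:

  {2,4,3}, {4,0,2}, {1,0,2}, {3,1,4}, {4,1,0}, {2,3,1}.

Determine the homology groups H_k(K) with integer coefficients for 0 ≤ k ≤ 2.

Take the total order 0 < 1 < 2 < 3 < 4 on the vertex set. Then K (dimension 2) consists of the simplices:

  0-simplices (5): [0], [1], [2], [3], [4]
  1-simplices (9): [0,1], [0,2], [0,4], [1,2], [1,3], [1,4], [2,3], [2,4], [3,4]
  2-simplices (6): [0,1,2], [0,1,4], [0,2,4], [1,2,3], [1,3,4], [2,3,4]

so the chain groups are C_0 ≅ Z^5, C_1 ≅ Z^9, C_2 ≅ Z^6.

∂_1: C_1 → C_0 maps an edge to its endpoints' difference, ∂[p,q] = q − p. For instance
  ∂[0,4] = [4] − [0].
As a 5×9 matrix over Z this has rank 4, with invariant factors (1,1,1,1).

The boundary map ∂_2: C_2 → C_1 acts by ∂[p,q,r] = [q,r] − [p,r] + [p,q]. For instance
  ∂[0,1,2] = [1,2] − [0,2] + [0,1],
  ∂[0,1,4] = [1,4] − [0,4] + [0,1].
This gives a 9×6 integer matrix of rank 5; reducing to Smith normal form yields diagonal entries (1,1,1,1,1).

Now H_k = ker ∂_k / im ∂_{k+1}, so:

  H_0: rank C_0 − rank ∂_1 = 5 − 4 = 1, and the invariant factors of ∂_1 are all 1, so H_0 = Z.
  H_1: rank ker ∂_1 − rank ∂_2 = (9 − 4) − 5 = 0, and the invariant factors of ∂_2 are all 1, so H_1 = 0.
  H_2: rank ker ∂_2 − rank ∂_3 = (6 − 5) − 0 = 1, and there is no ∂_3, so H_2 = Z.

As a check, the Euler characteristic is 5 − 9 + 6 = 2, which agrees with 1 − 0 + 1 = 2.

H_0 ≅ Z,  H_1 = 0,  H_2 ≅ Z.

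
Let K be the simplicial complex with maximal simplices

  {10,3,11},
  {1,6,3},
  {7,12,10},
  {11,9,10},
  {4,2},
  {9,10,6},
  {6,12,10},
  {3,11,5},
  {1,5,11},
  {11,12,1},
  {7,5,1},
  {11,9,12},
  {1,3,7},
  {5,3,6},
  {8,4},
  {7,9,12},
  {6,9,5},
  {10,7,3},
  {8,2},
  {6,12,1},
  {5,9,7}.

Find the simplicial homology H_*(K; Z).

H_0 ≅ Z^2,  H_1 ≅ Z^2 ⊕ Z/2Z,  H_2 = 0.

K has 12 vertices, 30 edges, 18 triangles.
rank ∂_0 = 0, rank ∂_1 = 10 ⇒ b_0 = 12 − 0 − 10 = 2; all invariant factors of ∂_1 are 1 so no torsion. So H_0 = Z^2.
rank ∂_1 = 10, rank ∂_2 = 18 ⇒ b_1 = 30 − 10 − 18 = 2; ∂_2 has invariant factor(s) [2] giving torsion. So H_1 = Z^2 ⊕ Z/2Z.
rank ∂_2 = 18, rank ∂_3 = 0 ⇒ b_2 = 18 − 18 − 0 = 0. So H_2 = 0.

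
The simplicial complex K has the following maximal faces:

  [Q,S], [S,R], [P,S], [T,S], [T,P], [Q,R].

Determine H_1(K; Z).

H_1 = Z^2.

Order the vertices as P < Q < R < S < T. Listing each simplex with vertices in this order, K has dimension 1 with simplices:

  0-simplices (5): P, Q, R, S, T
  1-simplices (6): PS, PT, QR, QS, RS, ST

Hence C_0 ≅ Z^5, C_1 ≅ Z^6.

Boundary ∂_1: C_1 → C_0 is given by ∂[p,q] = [q] − [p].
The resulting 5×6 matrix has rank 4, and its Smith normal form has invariant factors (1,1,1,1).

Now H_k = ker ∂_k / im ∂_{k+1}, so:

  H_1: rank ker ∂_1 − rank ∂_2 = (6 − 4) − 0 = 2, and there is no ∂_2, so H_1 = Z^2.

(K is a triangulation of a wedge of 2 circles.)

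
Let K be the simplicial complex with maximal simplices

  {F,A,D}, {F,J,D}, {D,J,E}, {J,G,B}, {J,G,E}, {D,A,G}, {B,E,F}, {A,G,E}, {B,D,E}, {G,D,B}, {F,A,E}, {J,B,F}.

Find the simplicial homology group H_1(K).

We work with the vertex ordering A < B < D < E < F < G < J. The simplices of K, each written with vertices in increasing order, are:

  0-simplices (7): A, B, D, E, F, G, J
  1-simplices (18): AD, AE, AF, AG, BD, BE, BF, BG, BJ, DE, DF, DG, DJ, EF, EG, EJ, FJ, GJ
  2-simplices (12): ADF, ADG, AEF, AEG, BDE, BDG, BEF, BFJ, BGJ, DEJ, DFJ, EGJ

so the chain groups are C_0 ≅ Z^7, C_1 ≅ Z^18, C_2 ≅ Z^12.

Boundary ∂_1: C_1 → C_0 maps an edge to its endpoints' difference, ∂[p,q] = q − p. For instance
  ∂EJ = J − E.
This gives a 7×18 integer matrix of rank 6; reducing to Smith normal form yields diagonal entries (1,1,1,1,1,1).

∂_2: C_2 → C_1 acts by ∂[p,q,r] = [q,r] − [p,r] + [p,q]. For instance
  ∂BGJ = GJ − BJ + BG,
  ∂BFJ = FJ − BJ + BF.
The resulting 18×12 matrix has rank 12, and its Smith normal form has invariant factors (1,1,1,1,1,1,1,1,1,1,1,2).

Computing H_k = (kernel of ∂_k) / (image of ∂_{k+1}):

  H_1: rank ker ∂_1 − rank ∂_2 = (18 − 6) − 12 = 0, and ∂_2 has invariant factor 2 > 1, so H_1 ≅ Z/2Z.

H_1 ≅ Z/2Z.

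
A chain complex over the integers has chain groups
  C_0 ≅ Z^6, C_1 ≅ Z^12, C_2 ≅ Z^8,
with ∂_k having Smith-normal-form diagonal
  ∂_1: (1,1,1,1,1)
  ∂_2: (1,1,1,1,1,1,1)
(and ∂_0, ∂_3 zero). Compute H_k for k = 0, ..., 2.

H_0: b_0 = 6 − 0 − 5 = 1; torsion from ∂_1 factors > 1: none. So H_0 = Z.
H_1: b_1 = 12 − 5 − 7 = 0; torsion from ∂_2 factors > 1: none. So H_1 = 0.
H_2: b_2 = 8 − 7 − 0 = 1; torsion from ∂_3 factors > 1: none. So H_2 = Z.

H_0 = Z,  H_1 = 0,  H_2 = Z.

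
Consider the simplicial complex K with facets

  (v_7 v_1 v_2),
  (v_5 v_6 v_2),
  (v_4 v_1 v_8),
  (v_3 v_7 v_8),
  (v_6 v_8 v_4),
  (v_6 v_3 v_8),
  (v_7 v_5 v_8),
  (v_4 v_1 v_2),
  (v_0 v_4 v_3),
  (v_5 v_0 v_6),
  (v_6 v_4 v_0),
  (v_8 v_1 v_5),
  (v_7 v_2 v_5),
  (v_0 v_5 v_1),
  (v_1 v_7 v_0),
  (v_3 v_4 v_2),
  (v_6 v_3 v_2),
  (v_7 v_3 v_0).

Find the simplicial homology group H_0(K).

H_0 ≅ Z.

We work with the vertex ordering v_0 < v_1 < v_2 < v_3 < v_4 < v_5 < v_6 < v_7 < v_8. The simplices of K, each written with vertices in increasing order, are:

  0-simplices (9): [v_0], [v_1], [v_2], [v_3], [v_4], [v_5], [v_6], [v_7], [v_8]
  1-simplices (27): (27 of them)
  2-simplices (18): (18 of them)

giving chain groups C_0 ≅ Z^9, C_1 ≅ Z^27, C_2 ≅ Z^18.

∂_1: C_1 → C_0 is given by ∂[p,q] = [q] − [p].
The 9×27 boundary matrix has rank 8 and Smith normal form diag(1,1,1,1,1,1,1,1).

Boundary ∂_2: C_2 → C_1 maps a triangle to the signed sum of its edges. For instance
  ∂[v_3,v_6,v_8] = [v_6,v_8] − [v_3,v_8] + [v_3,v_6],
  ∂[v_0,v_1,v_5] = [v_1,v_5] − [v_0,v_5] + [v_0,v_1].
As a 27×18 matrix over Z this has rank 18, with invariant factors (1,1,1,1,1,1,1,1,1,1,1,1,1,1,1,1,1,2).

Computing H_k = (kernel of ∂_k) / (image of ∂_{k+1}):

  H_0: rank C_0 − rank ∂_1 = 9 − 8 = 1, and the invariant factors of ∂_1 are all 1, so H_0 ≅ Z.

(K is a triangulation of the Klein bottle.)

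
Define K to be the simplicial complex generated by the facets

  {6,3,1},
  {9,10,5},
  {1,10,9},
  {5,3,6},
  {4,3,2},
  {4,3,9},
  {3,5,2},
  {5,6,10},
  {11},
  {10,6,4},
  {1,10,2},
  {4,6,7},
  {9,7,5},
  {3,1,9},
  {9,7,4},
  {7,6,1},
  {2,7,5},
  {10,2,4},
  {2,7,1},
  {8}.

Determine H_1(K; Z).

We work with the vertex ordering 1 < 2 < 3 < 4 < 5 < 6 < 7 < 8 < 9 < 10 < 11. The simplices of K, each written with vertices in increasing order, are:

  0-simplices (11): [1], [2], [3], [4], [5], [6], [7], [8], [9], [10], [11]
  1-simplices (27): (27 of them)
  2-simplices (18): (18 of them)

so the chain groups are C_0 ≅ Z^11, C_1 ≅ Z^27, C_2 ≅ Z^18.

Boundary ∂_1: C_1 → C_0 is given by ∂[p,q] = [q] − [p]. For instance
  ∂[3,4] = [4] − [3].
The resulting 11×27 matrix has rank 8, and its Smith normal form has invariant factors (1,1,1,1,1,1,1,1).

∂_2: C_2 → C_1 sends each 2-simplex [p,q,r] to [q,r] − [p,r] + [p,q]. For instance
  ∂[5,9,10] = [9,10] − [5,10] + [5,9],
  ∂[5,6,10] = [6,10] − [5,10] + [5,6].
The 27×18 boundary matrix has rank 17 and Smith normal form diag(1,1,1,1,1,1,1,1,1,1,1,1,1,1,1,1,1).

Now H_k = ker ∂_k / im ∂_{k+1}, so:

  H_1: rank ker ∂_1 − rank ∂_2 = (27 − 8) − 17 = 2, and the invariant factors of ∂_2 are all 1, so H_1 ≅ Z^2.

(K is a triangulation of the disjoint union of the torus T^2 and a set of 2 points.)

H_1 ≅ Z^2.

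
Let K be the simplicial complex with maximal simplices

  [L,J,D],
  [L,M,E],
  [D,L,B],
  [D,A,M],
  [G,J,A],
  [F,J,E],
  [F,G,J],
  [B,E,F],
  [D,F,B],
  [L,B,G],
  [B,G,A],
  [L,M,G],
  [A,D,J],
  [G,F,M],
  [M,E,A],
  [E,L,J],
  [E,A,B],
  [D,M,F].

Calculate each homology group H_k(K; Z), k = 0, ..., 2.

H_0 = Z,  H_1 = Z^2,  H_2 = Z.

Order the vertices as A < B < D < E < F < G < J < L < M. Listing each simplex with vertices in this order, K has dimension 2 with simplices:

  0-simplices (9): A, B, D, E, F, G, J, L, M
  1-simplices (27): AB, AD, AE, AG, AJ, AM, BD, BE, BF, BG, BL, DF, DJ, DL, DM, EF, EJ, EL, EM, FG, FJ, FM, GJ, GL, GM, JL, LM
  2-simplices (18): ABE, ABG, ADJ, ADM, AEM, AGJ, BDF, BDL, BEF, BGL, DFM, DJL, EFJ, EJL, ELM, FGJ, FGM, GLM

Hence C_0 ≅ Z^9, C_1 ≅ Z^27, C_2 ≅ Z^18.

The boundary map ∂_1: C_1 → C_0 sends each edge [p,q] (with p < q) to q − p. For instance
  ∂FM = M − F.
The 9×27 boundary matrix has rank 8 and Smith normal form diag(1,1,1,1,1,1,1,1).

Boundary ∂_2: C_2 → C_1 sends each 2-simplex [p,q,r] to [q,r] − [p,r] + [p,q]. For instance
  ∂ABG = BG − AG + AB,
  ∂DJL = JL − DL + DJ.
This gives a 27×18 integer matrix of rank 17; reducing to Smith normal form yields diagonal entries (1,1,1,1,1,1,1,1,1,1,1,1,1,1,1,1,1).

Computing H_k = (kernel of ∂_k) / (image of ∂_{k+1}):

  H_0: rank C_0 − rank ∂_1 = 9 − 8 = 1, and the invariant factors of ∂_1 are all 1, so H_0 ≅ Z.
  H_1: rank ker ∂_1 − rank ∂_2 = (27 − 8) − 17 = 2, and the invariant factors of ∂_2 are all 1, so H_1 ≅ Z^2.
  H_2: rank ker ∂_2 − rank ∂_3 = (18 − 17) − 0 = 1, and there is no ∂_3, so H_2 ≅ Z.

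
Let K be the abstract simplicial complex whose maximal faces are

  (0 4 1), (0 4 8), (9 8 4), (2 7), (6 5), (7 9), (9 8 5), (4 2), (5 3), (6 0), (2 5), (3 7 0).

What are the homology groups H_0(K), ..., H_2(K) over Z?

H_0 = Z,  H_1 = Z^5,  H_2 = 0.

Order the vertices as 0 < 1 < 2 < 3 < 4 < 5 < 6 < 7 < 8 < 9. Listing each simplex with vertices in this order, K has dimension 2 with simplices:

  0-simplices (10): [0], [1], [2], [3], [4], [5], [6], [7], [8], [9]
  1-simplices (19): [0,1], [0,3], [0,4], [0,6], [0,7], [0,8], [1,4], [2,4], [2,5], [2,7], [3,5], [3,7], [4,8], [4,9], [5,6], [5,8], [5,9], [7,9], [8,9]
  2-simplices (5): [0,1,4], [0,3,7], [0,4,8], [4,8,9], [5,8,9]

so the chain groups are C_0 ≅ Z^10, C_1 ≅ Z^19, C_2 ≅ Z^5.

Boundary ∂_1: C_1 → C_0 is given by ∂[p,q] = [q] − [p].
As a 10×19 matrix over Z this has rank 9, with invariant factors (1,1,1,1,1,1,1,1,1).

∂_2: C_2 → C_1 acts by ∂[p,q,r] = [q,r] − [p,r] + [p,q]. For instance
  ∂[5,8,9] = [8,9] − [5,9] + [5,8],
  ∂[4,8,9] = [8,9] − [4,9] + [4,8].
The resulting 19×5 matrix has rank 5, and its Smith normal form has invariant factors (1,1,1,1,1).

Now H_k = ker ∂_k / im ∂_{k+1}, so:

  H_0: rank C_0 − rank ∂_1 = 10 − 9 = 1, and the invariant factors of ∂_1 are all 1, so H_0 ≅ Z.
  H_1: rank ker ∂_1 − rank ∂_2 = (19 − 9) − 5 = 5, and the invariant factors of ∂_2 are all 1, so H_1 ≅ Z^5.
  H_2: rank ker ∂_2 − rank ∂_3 = (5 − 5) − 0 = 0, and there is no ∂_3, so H_2 ≅ 0.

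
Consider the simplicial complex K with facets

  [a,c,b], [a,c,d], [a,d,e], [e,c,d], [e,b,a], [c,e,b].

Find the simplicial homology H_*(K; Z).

H_0 ≅ Z,  H_1 = 0,  H_2 ≅ Z.

Fix the vertex order a < b < c < d < e and write every simplex with vertices in increasing order. Then dim K = 2 and the simplices of K are:

  0-simplices (5): a, b, c, d, e
  1-simplices (9): ab, ac, ad, ae, bc, be, cd, ce, de
  2-simplices (6): abc, abe, acd, ade, bce, cde

so the chain groups are C_0 ≅ Z^5, C_1 ≅ Z^9, C_2 ≅ Z^6.

The boundary map ∂_1: C_1 → C_0 is given by ∂[p,q] = [q] − [p].
This gives a 5×9 integer matrix of rank 4; reducing to Smith normal form yields diagonal entries (1,1,1,1).

The boundary map ∂_2: C_2 → C_1 acts by ∂[p,q,r] = [q,r] − [p,r] + [p,q]. For instance
  ∂abc = bc − ac + ab,
  ∂cde = de − ce + cd.
The 9×6 boundary matrix has rank 5 and Smith normal form diag(1,1,1,1,1).

Computing H_k = (kernel of ∂_k) / (image of ∂_{k+1}):

  H_0: rank C_0 − rank ∂_1 = 5 − 4 = 1, and the invariant factors of ∂_1 are all 1, so H_0 = Z.
  H_1: rank ker ∂_1 − rank ∂_2 = (9 − 4) − 5 = 0, and the invariant factors of ∂_2 are all 1, so H_1 = 0.
  H_2: rank ker ∂_2 − rank ∂_3 = (6 − 5) − 0 = 1, and there is no ∂_3, so H_2 = Z.

(K is a triangulation of the 2-sphere S^2.)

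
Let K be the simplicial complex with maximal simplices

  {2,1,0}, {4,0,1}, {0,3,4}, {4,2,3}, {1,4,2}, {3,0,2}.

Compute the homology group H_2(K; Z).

H_2 = Z.

We work with the vertex ordering 0 < 1 < 2 < 3 < 4. The simplices of K, each written with vertices in increasing order, are:

  0-simplices (5): [0], [1], [2], [3], [4]
  1-simplices (9): [0,1], [0,2], [0,3], [0,4], [1,2], [1,4], [2,3], [2,4], [3,4]
  2-simplices (6): [0,1,2], [0,1,4], [0,2,3], [0,3,4], [1,2,4], [2,3,4]

giving chain groups C_0 ≅ Z^5, C_1 ≅ Z^9, C_2 ≅ Z^6.

∂_1: C_1 → C_0 sends each edge [p,q] (with p < q) to q − p. For instance
  ∂[0,4] = [4] − [0].
As a 5×9 matrix over Z this has rank 4, with invariant factors (1,1,1,1).

Boundary ∂_2: C_2 → C_1 acts by ∂[p,q,r] = [q,r] − [p,r] + [p,q]. For instance
  ∂[1,2,4] = [2,4] − [1,4] + [1,2],
  ∂[0,3,4] = [3,4] − [0,4] + [0,3].
This gives a 9×6 integer matrix of rank 5; reducing to Smith normal form yields diagonal entries (1,1,1,1,1).

From H_k ≅ ker(∂_k) / im(∂_{k+1}) we obtain:

  H_2: rank ker ∂_2 − rank ∂_3 = (6 − 5) − 0 = 1, and there is no ∂_3, so H_2 = Z.

(K is a triangulation of the 2-sphere S^2.)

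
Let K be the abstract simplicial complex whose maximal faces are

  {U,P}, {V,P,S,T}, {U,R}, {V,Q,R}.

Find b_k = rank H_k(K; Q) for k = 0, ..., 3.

b_0 = 1, b_1 = 1, b_2 = 0, b_3 = 0.

We work with the vertex ordering P < Q < R < S < T < U < V. The simplices of K, each written with vertices in increasing order, are:

  0-simplices (7): P, Q, R, S, T, U, V
  1-simplices (11): PS, PT, PU, PV, QR, QV, RU, RV, ST, SV, TV
  2-simplices (5): PST, PSV, PTV, QRV, STV
  3-simplices (1): PSTV

so the chain groups are C_0 ≅ Z^7, C_1 ≅ Z^11, C_2 ≅ Z^5, C_3 ≅ Z^1.

Boundary ∂_1: C_1 → C_0 maps an edge to its endpoints' difference, ∂[p,q] = q − p. For instance
  ∂RU = U − R.
The 7×11 boundary matrix has rank 6 and Smith normal form diag(1,1,1,1,1,1).

∂_2: C_2 → C_1 sends each 2-simplex [p,q,r] to [q,r] − [p,r] + [p,q]. For instance
  ∂QRV = RV − QV + QR,
  ∂STV = TV − SV + ST.
The 11×5 boundary matrix has rank 4 and Smith normal form diag(1,1,1,1).

The boundary map ∂_3: C_3 → C_2 sends each 3-simplex σ to the alternating sum Σ_i (−1)^i (σ with its i-th vertex removed). For instance
  ∂PSTV = STV − PTV + PSV − PST.
The 5×1 boundary matrix has rank 1 and Smith normal form diag(1).

Now H_k = ker ∂_k / im ∂_{k+1}, so:

  H_0: rank C_0 − rank ∂_1 = 7 − 6 = 1, and the invariant factors of ∂_1 are all 1, so H_0 ≅ Z.
  H_1: rank ker ∂_1 − rank ∂_2 = (11 − 6) − 4 = 1, and the invariant factors of ∂_2 are all 1, so H_1 ≅ Z.
  H_2: rank ker ∂_2 − rank ∂_3 = (5 − 4) − 1 = 0, and the invariant factors of ∂_3 are all 1, so H_2 ≅ 0.
  H_3: rank ker ∂_3 − rank ∂_4 = (1 − 1) − 0 = 0, and there is no ∂_4, so H_3 ≅ 0.

Hence the Betti numbers are b_0 = 1, b_1 = 1, b_2 = 0, b_3 = 0.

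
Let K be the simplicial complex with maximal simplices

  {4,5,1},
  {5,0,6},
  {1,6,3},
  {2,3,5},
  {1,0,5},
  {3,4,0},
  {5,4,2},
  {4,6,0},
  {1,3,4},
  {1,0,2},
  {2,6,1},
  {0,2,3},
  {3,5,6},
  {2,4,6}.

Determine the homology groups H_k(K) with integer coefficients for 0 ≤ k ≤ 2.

We work with the vertex ordering 0 < 1 < 2 < 3 < 4 < 5 < 6. The simplices of K, each written with vertices in increasing order, are:

  0-simplices (7): [0], [1], [2], [3], [4], [5], [6]
  1-simplices (21): [0,1], [0,2], [0,3], [0,4], [0,5], [0,6], [1,2], [1,3], [1,4], [1,5], [1,6], [2,3], [2,4], [2,5], [2,6], [3,4], [3,5], [3,6], [4,5], [4,6], [5,6]
  2-simplices (14): [0,1,2], [0,1,5], [0,2,3], [0,3,4], [0,4,6], [0,5,6], [1,2,6], [1,3,4], [1,3,6], [1,4,5], [2,3,5], [2,4,5], [2,4,6], [3,5,6]

so the chain groups are C_0 ≅ Z^7, C_1 ≅ Z^21, C_2 ≅ Z^14.

The boundary map ∂_1: C_1 → C_0 is given by ∂[p,q] = [q] − [p].
The 7×21 boundary matrix has rank 6 and Smith normal form diag(1,1,1,1,1,1).

Boundary ∂_2: C_2 → C_1 sends each 2-simplex [p,q,r] to [q,r] − [p,r] + [p,q]. For instance
  ∂[1,2,6] = [2,6] − [1,6] + [1,2],
  ∂[2,4,5] = [4,5] − [2,5] + [2,4].
The resulting 21×14 matrix has rank 13, and its Smith normal form has invariant factors (1,1,1,1,1,1,1,1,1,1,1,1,1).

From H_k ≅ ker(∂_k) / im(∂_{k+1}) we obtain:

  H_0: rank C_0 − rank ∂_1 = 7 − 6 = 1, and the invariant factors of ∂_1 are all 1, so H_0 ≅ Z.
  H_1: rank ker ∂_1 − rank ∂_2 = (21 − 6) − 13 = 2, and the invariant factors of ∂_2 are all 1, so H_1 ≅ Z^2.
  H_2: rank ker ∂_2 − rank ∂_3 = (14 − 13) − 0 = 1, and there is no ∂_3, so H_2 ≅ Z.

H_0 = Z,  H_1 = Z^2,  H_2 = Z.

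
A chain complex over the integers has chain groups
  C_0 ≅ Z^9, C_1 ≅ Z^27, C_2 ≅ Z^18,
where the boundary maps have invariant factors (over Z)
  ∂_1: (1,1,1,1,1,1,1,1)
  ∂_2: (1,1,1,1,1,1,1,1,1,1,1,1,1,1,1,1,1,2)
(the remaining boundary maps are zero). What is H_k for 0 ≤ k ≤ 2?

H_0: b_0 = 9 − 0 − 8 = 1; torsion from ∂_1 factors > 1: none. So H_0 = Z.
H_1: b_1 = 27 − 8 − 18 = 1; torsion from ∂_2 factors > 1: [2]. So H_1 = Z ⊕ Z/2Z.
H_2: b_2 = 18 − 18 − 0 = 0; torsion from ∂_3 factors > 1: none. So H_2 = 0.

H_0 = Z,  H_1 = Z ⊕ Z/2Z,  H_2 = 0.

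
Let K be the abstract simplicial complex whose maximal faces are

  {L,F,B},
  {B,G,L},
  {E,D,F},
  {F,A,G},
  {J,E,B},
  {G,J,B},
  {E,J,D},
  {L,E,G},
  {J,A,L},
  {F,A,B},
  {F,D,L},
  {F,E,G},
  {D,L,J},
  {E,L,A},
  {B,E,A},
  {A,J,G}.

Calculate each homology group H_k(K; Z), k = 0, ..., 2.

K has 8 vertices, 24 edges, 16 triangles.
rank ∂_0 = 0, rank ∂_1 = 7 ⇒ b_0 = 8 − 0 − 7 = 1; all invariant factors of ∂_1 are 1 so no torsion. So H_0 = Z.
rank ∂_1 = 7, rank ∂_2 = 15 ⇒ b_1 = 24 − 7 − 15 = 2; all invariant factors of ∂_2 are 1 so no torsion. So H_1 = Z^2.
rank ∂_2 = 15, rank ∂_3 = 0 ⇒ b_2 = 16 − 15 − 0 = 1. So H_2 = Z.

H_0 = Z,  H_1 = Z^2,  H_2 = Z.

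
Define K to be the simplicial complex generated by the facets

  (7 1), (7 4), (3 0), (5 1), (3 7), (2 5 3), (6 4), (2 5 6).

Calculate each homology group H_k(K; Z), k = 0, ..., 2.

Fix the vertex order 0 < 1 < 2 < 3 < 4 < 5 < 6 < 7 and write every simplex with vertices in increasing order. Then dim K = 2 and the simplices of K are:

  0-simplices (8): [0], [1], [2], [3], [4], [5], [6], [7]
  1-simplices (11): [0,3], [1,5], [1,7], [2,3], [2,5], [2,6], [3,5], [3,7], [4,6], [4,7], [5,6]
  2-simplices (2): [2,3,5], [2,5,6]

giving chain groups C_0 ≅ Z^8, C_1 ≅ Z^11, C_2 ≅ Z^2.

∂_1: C_1 → C_0 is given by ∂[p,q] = [q] − [p].
As a 8×11 matrix over Z this has rank 7, with invariant factors (1,1,1,1,1,1,1).

The boundary map ∂_2: C_2 → C_1 acts by ∂[p,q,r] = [q,r] − [p,r] + [p,q]. For instance
  ∂[2,3,5] = [3,5] − [2,5] + [2,3],
  ∂[2,5,6] = [5,6] − [2,6] + [2,5].
As a 11×2 matrix over Z this has rank 2, with invariant factors (1,1).

From H_k ≅ ker(∂_k) / im(∂_{k+1}) we obtain:

  H_0: rank C_0 − rank ∂_1 = 8 − 7 = 1, and the invariant factors of ∂_1 are all 1, so H_0 ≅ Z.
  H_1: rank ker ∂_1 − rank ∂_2 = (11 − 7) − 2 = 2, and the invariant factors of ∂_2 are all 1, so H_1 ≅ Z^2.
  H_2: rank ker ∂_2 − rank ∂_3 = (2 − 2) − 0 = 0, and there is no ∂_3, so H_2 ≅ 0.

H_0 ≅ Z,  H_1 ≅ Z^2,  H_2 = 0.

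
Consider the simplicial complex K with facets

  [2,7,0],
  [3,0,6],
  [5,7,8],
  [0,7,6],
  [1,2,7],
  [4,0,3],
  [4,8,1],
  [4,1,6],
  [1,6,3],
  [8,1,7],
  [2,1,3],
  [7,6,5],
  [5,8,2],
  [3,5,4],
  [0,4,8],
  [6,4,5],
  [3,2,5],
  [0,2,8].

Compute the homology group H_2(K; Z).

H_2 ≅ 0.

Take the total order 0 < 1 < 2 < 3 < 4 < 5 < 6 < 7 < 8 on the vertex set. Then K (dimension 2) consists of the simplices:

  0-simplices (9): [0], [1], [2], [3], [4], [5], [6], [7], [8]
  1-simplices (27): (27 of them)
  2-simplices (18): [0,2,7], [0,2,8], [0,3,4], [0,3,6], [0,4,8], [0,6,7], [1,2,3], [1,2,7], [1,3,6], [1,4,6], [1,4,8], [1,7,8], [2,3,5], [2,5,8], [3,4,5], [4,5,6], [5,6,7], [5,7,8]

giving chain groups C_0 ≅ Z^9, C_1 ≅ Z^27, C_2 ≅ Z^18.

Boundary ∂_1: C_1 → C_0 is given by ∂[p,q] = [q] − [p]. For instance
  ∂[1,4] = [4] − [1].
The 9×27 boundary matrix has rank 8 and Smith normal form diag(1,1,1,1,1,1,1,1).

Boundary ∂_2: C_2 → C_1 acts by ∂[p,q,r] = [q,r] − [p,r] + [p,q]. For instance
  ∂[1,2,3] = [2,3] − [1,3] + [1,2],
  ∂[1,2,7] = [2,7] − [1,7] + [1,2].
The 27×18 boundary matrix has rank 18 and Smith normal form diag(1,1,1,1,1,1,1,1,1,1,1,1,1,1,1,1,1,2).

Now H_k = ker ∂_k / im ∂_{k+1}, so:

  H_2: rank ker ∂_2 − rank ∂_3 = (18 − 18) − 0 = 0, and there is no ∂_3, so H_2 = 0.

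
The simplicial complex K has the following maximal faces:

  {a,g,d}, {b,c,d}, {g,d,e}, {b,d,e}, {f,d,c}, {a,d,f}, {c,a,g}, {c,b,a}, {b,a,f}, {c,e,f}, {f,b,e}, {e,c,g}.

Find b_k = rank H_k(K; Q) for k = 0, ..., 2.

Order the vertices as a < b < c < d < e < f < g. Listing each simplex with vertices in this order, K has dimension 2 with simplices:

  0-simplices (7): a, b, c, d, e, f, g
  1-simplices (18): ab, ac, ad, af, ag, bc, bd, be, bf, cd, ce, cf, cg, de, df, dg, ef, eg
  2-simplices (12): abc, abf, acg, adf, adg, bcd, bde, bef, cdf, cef, ceg, deg

giving chain groups C_0 ≅ Z^7, C_1 ≅ Z^18, C_2 ≅ Z^12.

∂_1: C_1 → C_0 is given by ∂[p,q] = [q] − [p]. For instance
  ∂de = e − d.
This gives a 7×18 integer matrix of rank 6; reducing to Smith normal form yields diagonal entries (1,1,1,1,1,1).

∂_2: C_2 → C_1 sends each 2-simplex [p,q,r] to [q,r] − [p,r] + [p,q]. For instance
  ∂acg = cg − ag + ac,
  ∂abc = bc − ac + ab.
The 18×12 boundary matrix has rank 12 and Smith normal form diag(1,1,1,1,1,1,1,1,1,1,1,2).

From H_k ≅ ker(∂_k) / im(∂_{k+1}) we obtain:

  H_0: rank C_0 − rank ∂_1 = 7 − 6 = 1, and the invariant factors of ∂_1 are all 1, so H_0 = Z.
  H_1: rank ker ∂_1 − rank ∂_2 = (18 − 6) − 12 = 0, and ∂_2 has invariant factor 2 > 1, so H_1 = Z_2.
  H_2: rank ker ∂_2 − rank ∂_3 = (12 − 12) − 0 = 0, and there is no ∂_3, so H_2 = 0.

Hence the Betti numbers are b_0 = 1, b_1 = 0, b_2 = 0.

b_0 = 1, b_1 = 0, b_2 = 0.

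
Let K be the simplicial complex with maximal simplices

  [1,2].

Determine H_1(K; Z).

H_1 = 0.

Fix the vertex order 1 < 2 and write every simplex with vertices in increasing order. Then dim K = 1 and the simplices of K are:

  0-simplices (2): [1], [2]
  1-simplices (1): [1,2]

so the chain groups are C_0 ≅ Z^2, C_1 ≅ Z^1.

The boundary map ∂_1: C_1 → C_0 sends each edge [p,q] (with p < q) to q − p.
The 2×1 boundary matrix has rank 1 and Smith normal form diag(1).

Computing H_k = (kernel of ∂_k) / (image of ∂_{k+1}):

  H_1: rank ker ∂_1 − rank ∂_2 = (1 − 1) − 0 = 0, and there is no ∂_2, so H_1 = 0.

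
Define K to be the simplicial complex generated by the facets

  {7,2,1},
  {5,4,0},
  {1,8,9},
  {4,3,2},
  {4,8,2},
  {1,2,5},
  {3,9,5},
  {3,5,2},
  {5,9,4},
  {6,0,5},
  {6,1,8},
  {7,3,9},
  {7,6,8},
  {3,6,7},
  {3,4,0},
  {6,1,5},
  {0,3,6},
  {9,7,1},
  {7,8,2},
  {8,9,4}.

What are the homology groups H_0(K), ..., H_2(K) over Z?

H_0 ≅ Z,  H_1 ≅ Z ⊕ Z_2,  H_2 = 0.

Fix the vertex order 0 < 1 < 2 < 3 < 4 < 5 < 6 < 7 < 8 < 9 and write every simplex with vertices in increasing order. Then dim K = 2 and the simplices of K are:

  0-simplices (10): [0], [1], [2], [3], [4], [5], [6], [7], [8], [9]
  1-simplices (30): (30 of them)
  2-simplices (20): (20 of them)

giving chain groups C_0 ≅ Z^10, C_1 ≅ Z^30, C_2 ≅ Z^20.

The boundary map ∂_1: C_1 → C_0 maps an edge to its endpoints' difference, ∂[p,q] = q − p. For instance
  ∂[5,6] = [6] − [5].
The resulting 10×30 matrix has rank 9, and its Smith normal form has invariant factors (1,1,1,1,1,1,1,1,1).

The boundary map ∂_2: C_2 → C_1 sends each 2-simplex [p,q,r] to [q,r] − [p,r] + [p,q]. For instance
  ∂[2,3,5] = [3,5] − [2,5] + [2,3],
  ∂[2,4,8] = [4,8] − [2,8] + [2,4].
This gives a 30×20 integer matrix of rank 20; reducing to Smith normal form yields diagonal entries (1,1,1,1,1,1,1,1,1,1,1,1,1,1,1,1,1,1,1,2).

Computing H_k = (kernel of ∂_k) / (image of ∂_{k+1}):

  H_0: rank C_0 − rank ∂_1 = 10 − 9 = 1, and the invariant factors of ∂_1 are all 1, so H_0 = Z.
  H_1: rank ker ∂_1 − rank ∂_2 = (30 − 9) − 20 = 1, and ∂_2 has invariant factor 2 > 1, so H_1 = Z ⊕ Z_2.
  H_2: rank ker ∂_2 − rank ∂_3 = (20 − 20) − 0 = 0, and there is no ∂_3, so H_2 = 0.

As a check, the Euler characteristic is 10 − 30 + 20 = 0, which agrees with 1 − 1 + 0 = 0.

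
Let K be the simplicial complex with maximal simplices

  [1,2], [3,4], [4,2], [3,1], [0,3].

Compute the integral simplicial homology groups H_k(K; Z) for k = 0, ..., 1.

H_0 ≅ Z,  H_1 ≅ Z.

Fix the vertex order 0 < 1 < 2 < 3 < 4 and write every simplex with vertices in increasing order. Then dim K = 1 and the simplices of K are:

  0-simplices (5): [0], [1], [2], [3], [4]
  1-simplices (5): [0,3], [1,2], [1,3], [2,4], [3,4]

Hence C_0 ≅ Z^5, C_1 ≅ Z^5.

The boundary map ∂_1: C_1 → C_0 sends each edge [p,q] (with p < q) to q − p. For instance
  ∂[1,3] = [3] − [1].
The 5×5 boundary matrix has rank 4 and Smith normal form diag(1,1,1,1).

Computing H_k = (kernel of ∂_k) / (image of ∂_{k+1}):

  H_0: rank C_0 − rank ∂_1 = 5 − 4 = 1, and the invariant factors of ∂_1 are all 1, so H_0 ≅ Z.
  H_1: rank ker ∂_1 − rank ∂_2 = (5 − 4) − 0 = 1, and there is no ∂_2, so H_1 ≅ Z.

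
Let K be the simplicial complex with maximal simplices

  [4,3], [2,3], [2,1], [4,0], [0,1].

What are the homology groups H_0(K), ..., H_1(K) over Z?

H_0 = Z,  H_1 = Z.

Order the vertices as 0 < 1 < 2 < 3 < 4. Listing each simplex with vertices in this order, K has dimension 1 with simplices:

  0-simplices (5): [0], [1], [2], [3], [4]
  1-simplices (5): [0,1], [0,4], [1,2], [2,3], [3,4]

so the chain groups are C_0 ≅ Z^5, C_1 ≅ Z^5.

The boundary map ∂_1: C_1 → C_0 is given by ∂[p,q] = [q] − [p]. For instance
  ∂[1,2] = [2] − [1].
The 5×5 boundary matrix has rank 4 and Smith normal form diag(1,1,1,1).

Now H_k = ker ∂_k / im ∂_{k+1}, so:

  H_0: rank C_0 − rank ∂_1 = 5 − 4 = 1, and the invariant factors of ∂_1 are all 1, so H_0 ≅ Z.
  H_1: rank ker ∂_1 − rank ∂_2 = (5 − 4) − 0 = 1, and there is no ∂_2, so H_1 ≅ Z.

As a check, the Euler characteristic is 5 − 5 = 0, which agrees with 1 − 1 = 0.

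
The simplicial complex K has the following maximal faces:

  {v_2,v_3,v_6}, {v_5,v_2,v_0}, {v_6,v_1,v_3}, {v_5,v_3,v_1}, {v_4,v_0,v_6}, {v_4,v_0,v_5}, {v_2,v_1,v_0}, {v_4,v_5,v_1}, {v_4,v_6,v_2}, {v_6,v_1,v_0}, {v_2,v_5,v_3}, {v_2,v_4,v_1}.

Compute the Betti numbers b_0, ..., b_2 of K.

Take the total order v_0 < v_1 < v_2 < v_3 < v_4 < v_5 < v_6 on the vertex set. Then K (dimension 2) consists of the simplices:

  0-simplices (7): [v_0], [v_1], [v_2], [v_3], [v_4], [v_5], [v_6]
  1-simplices (18): (18 of them)
  2-simplices (12): (12 of them)

Hence C_0 ≅ Z^7, C_1 ≅ Z^18, C_2 ≅ Z^12.

The boundary map ∂_1: C_1 → C_0 maps an edge to its endpoints' difference, ∂[p,q] = q − p.
This gives a 7×18 integer matrix of rank 6; reducing to Smith normal form yields diagonal entries (1,1,1,1,1,1).

∂_2: C_2 → C_1 maps a triangle to the signed sum of its edges. For instance
  ∂[v_1,v_4,v_5] = [v_4,v_5] − [v_1,v_5] + [v_1,v_4],
  ∂[v_0,v_1,v_2] = [v_1,v_2] − [v_0,v_2] + [v_0,v_1].
This gives a 18×12 integer matrix of rank 12; reducing to Smith normal form yields diagonal entries (1,1,1,1,1,1,1,1,1,1,1,2).

Computing H_k = (kernel of ∂_k) / (image of ∂_{k+1}):

  H_0: rank C_0 − rank ∂_1 = 7 − 6 = 1, and the invariant factors of ∂_1 are all 1, so H_0 = Z.
  H_1: rank ker ∂_1 − rank ∂_2 = (18 − 6) − 12 = 0, and ∂_2 has invariant factor 2 > 1, so H_1 = Z/2Z.
  H_2: rank ker ∂_2 − rank ∂_3 = (12 − 12) − 0 = 0, and there is no ∂_3, so H_2 = 0.

(K is a triangulation of the real projective plane RP^2.)

Hence the Betti numbers are b_0 = 1, b_1 = 0, b_2 = 0.

b_0 = 1, b_1 = 0, b_2 = 0.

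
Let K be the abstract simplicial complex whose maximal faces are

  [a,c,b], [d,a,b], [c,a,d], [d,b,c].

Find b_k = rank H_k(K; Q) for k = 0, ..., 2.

b_0 = 1, b_1 = 0, b_2 = 1.

Take the total order a < b < c < d on the vertex set. Then K (dimension 2) consists of the simplices:

  0-simplices (4): a, b, c, d
  1-simplices (6): ab, ac, ad, bc, bd, cd
  2-simplices (4): abc, abd, acd, bcd

Hence C_0 ≅ Z^4, C_1 ≅ Z^6, C_2 ≅ Z^4.

Boundary ∂_1: C_1 → C_0 is given by ∂[p,q] = [q] − [p].
The 4×6 boundary matrix has rank 3 and Smith normal form diag(1,1,1).

Boundary ∂_2: C_2 → C_1 acts by ∂[p,q,r] = [q,r] − [p,r] + [p,q]. For instance
  ∂abd = bd − ad + ab,
  ∂abc = bc − ac + ab.
As a 6×4 matrix over Z this has rank 3, with invariant factors (1,1,1).

Now H_k = ker ∂_k / im ∂_{k+1}, so:

  H_0: rank C_0 − rank ∂_1 = 4 − 3 = 1, and the invariant factors of ∂_1 are all 1, so H_0 ≅ Z.
  H_1: rank ker ∂_1 − rank ∂_2 = (6 − 3) − 3 = 0, and the invariant factors of ∂_2 are all 1, so H_1 ≅ 0.
  H_2: rank ker ∂_2 − rank ∂_3 = (4 − 3) − 0 = 1, and there is no ∂_3, so H_2 ≅ Z.

(K is a triangulation of the 2-sphere S^2.)

Hence the Betti numbers are b_0 = 1, b_1 = 0, b_2 = 1.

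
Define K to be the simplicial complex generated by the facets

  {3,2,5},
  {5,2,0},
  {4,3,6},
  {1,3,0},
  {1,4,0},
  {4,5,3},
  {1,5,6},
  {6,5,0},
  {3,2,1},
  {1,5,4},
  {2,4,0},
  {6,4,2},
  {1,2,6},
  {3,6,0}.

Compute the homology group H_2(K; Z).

H_2 = Z.

Take the total order 0 < 1 < 2 < 3 < 4 < 5 < 6 on the vertex set. Then K (dimension 2) consists of the simplices:

  0-simplices (7): [0], [1], [2], [3], [4], [5], [6]
  1-simplices (21): [0,1], [0,2], [0,3], [0,4], [0,5], [0,6], [1,2], [1,3], [1,4], [1,5], [1,6], [2,3], [2,4], [2,5], [2,6], [3,4], [3,5], [3,6], [4,5], [4,6], [5,6]
  2-simplices (14): [0,1,3], [0,1,4], [0,2,4], [0,2,5], [0,3,6], [0,5,6], [1,2,3], [1,2,6], [1,4,5], [1,5,6], [2,3,5], [2,4,6], [3,4,5], [3,4,6]

Hence C_0 ≅ Z^7, C_1 ≅ Z^21, C_2 ≅ Z^14.

Boundary ∂_1: C_1 → C_0 maps an edge to its endpoints' difference, ∂[p,q] = q − p. For instance
  ∂[2,4] = [4] − [2].
As a 7×21 matrix over Z this has rank 6, with invariant factors (1,1,1,1,1,1).

∂_2: C_2 → C_1 maps a triangle to the signed sum of its edges. For instance
  ∂[0,1,4] = [1,4] − [0,4] + [0,1],
  ∂[0,2,5] = [2,5] − [0,5] + [0,2].
This gives a 21×14 integer matrix of rank 13; reducing to Smith normal form yields diagonal entries (1,1,1,1,1,1,1,1,1,1,1,1,1).

Now H_k = ker ∂_k / im ∂_{k+1}, so:

  H_2: rank ker ∂_2 − rank ∂_3 = (14 − 13) − 0 = 1, and there is no ∂_3, so H_2 = Z.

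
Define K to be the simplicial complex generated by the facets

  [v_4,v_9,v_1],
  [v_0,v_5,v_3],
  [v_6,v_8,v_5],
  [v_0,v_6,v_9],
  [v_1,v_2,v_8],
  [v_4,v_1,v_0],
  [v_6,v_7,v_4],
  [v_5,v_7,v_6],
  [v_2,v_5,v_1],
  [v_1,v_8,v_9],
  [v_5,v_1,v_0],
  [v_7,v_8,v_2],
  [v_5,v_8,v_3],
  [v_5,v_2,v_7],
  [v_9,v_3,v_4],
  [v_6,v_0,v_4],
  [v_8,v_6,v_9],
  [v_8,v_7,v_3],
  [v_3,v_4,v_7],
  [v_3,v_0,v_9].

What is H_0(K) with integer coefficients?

H_0 = Z.

Fix the vertex order v_0 < v_1 < v_2 < v_3 < v_4 < v_5 < v_6 < v_7 < v_8 < v_9 and write every simplex with vertices in increasing order. Then dim K = 2 and the simplices of K are:

  0-simplices (10): [v_0], [v_1], [v_2], [v_3], [v_4], [v_5], [v_6], [v_7], [v_8], [v_9]
  1-simplices (30): (30 of them)
  2-simplices (20): (20 of them)

Hence C_0 ≅ Z^10, C_1 ≅ Z^30, C_2 ≅ Z^20.

The boundary map ∂_1: C_1 → C_0 maps an edge to its endpoints' difference, ∂[p,q] = q − p. For instance
  ∂[v_3,v_8] = [v_8] − [v_3].
As a 10×30 matrix over Z this has rank 9, with invariant factors (1,1,1,1,1,1,1,1,1).

The boundary map ∂_2: C_2 → C_1 acts by ∂[p,q,r] = [q,r] − [p,r] + [p,q]. For instance
  ∂[v_6,v_8,v_9] = [v_8,v_9] − [v_6,v_9] + [v_6,v_8],
  ∂[v_0,v_1,v_4] = [v_1,v_4] − [v_0,v_4] + [v_0,v_1].
The resulting 30×20 matrix has rank 20, and its Smith normal form has invariant factors (1,1,1,1,1,1,1,1,1,1,1,1,1,1,1,1,1,1,1,2).

From H_k ≅ ker(∂_k) / im(∂_{k+1}) we obtain:

  H_0: rank C_0 − rank ∂_1 = 10 − 9 = 1, and the invariant factors of ∂_1 are all 1, so H_0 = Z.

(K is a triangulation of the Klein bottle.)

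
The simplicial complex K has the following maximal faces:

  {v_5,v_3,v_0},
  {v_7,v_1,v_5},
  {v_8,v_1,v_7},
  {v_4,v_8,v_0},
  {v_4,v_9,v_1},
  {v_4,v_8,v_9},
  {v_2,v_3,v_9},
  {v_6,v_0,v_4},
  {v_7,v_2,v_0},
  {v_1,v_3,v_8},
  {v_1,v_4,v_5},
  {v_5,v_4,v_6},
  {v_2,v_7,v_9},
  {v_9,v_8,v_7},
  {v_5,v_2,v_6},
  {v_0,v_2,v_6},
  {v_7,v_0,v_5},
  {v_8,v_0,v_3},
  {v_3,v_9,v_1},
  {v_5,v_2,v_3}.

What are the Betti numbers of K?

We work with the vertex ordering v_0 < v_1 < v_2 < v_3 < v_4 < v_5 < v_6 < v_7 < v_8 < v_9. The simplices of K, each written with vertices in increasing order, are:

  0-simplices (10): [v_0], [v_1], [v_2], [v_3], [v_4], [v_5], [v_6], [v_7], [v_8], [v_9]
  1-simplices (30): (30 of them)
  2-simplices (20): (20 of them)

giving chain groups C_0 ≅ Z^10, C_1 ≅ Z^30, C_2 ≅ Z^20.

∂_1: C_1 → C_0 is given by ∂[p,q] = [q] − [p].
The 10×30 boundary matrix has rank 9 and Smith normal form diag(1,1,1,1,1,1,1,1,1).

Boundary ∂_2: C_2 → C_1 sends each 2-simplex [p,q,r] to [q,r] − [p,r] + [p,q]. For instance
  ∂[v_2,v_5,v_6] = [v_5,v_6] − [v_2,v_6] + [v_2,v_5],
  ∂[v_1,v_5,v_7] = [v_5,v_7] − [v_1,v_7] + [v_1,v_5].
As a 30×20 matrix over Z this has rank 20, with invariant factors (1,1,1,1,1,1,1,1,1,1,1,1,1,1,1,1,1,1,1,2).

Now H_k = ker ∂_k / im ∂_{k+1}, so:

  H_0: rank C_0 − rank ∂_1 = 10 − 9 = 1, and the invariant factors of ∂_1 are all 1, so H_0 ≅ Z.
  H_1: rank ker ∂_1 − rank ∂_2 = (30 − 9) − 20 = 1, and ∂_2 has invariant factor 2 > 1, so H_1 ≅ Z × Z/2.
  H_2: rank ker ∂_2 − rank ∂_3 = (20 − 20) − 0 = 0, and there is no ∂_3, so H_2 ≅ 0.

(K is a triangulation of the Klein bottle.)

Hence the Betti numbers are b_0 = 1, b_1 = 1, b_2 = 0.

b_0 = 1, b_1 = 1, b_2 = 0.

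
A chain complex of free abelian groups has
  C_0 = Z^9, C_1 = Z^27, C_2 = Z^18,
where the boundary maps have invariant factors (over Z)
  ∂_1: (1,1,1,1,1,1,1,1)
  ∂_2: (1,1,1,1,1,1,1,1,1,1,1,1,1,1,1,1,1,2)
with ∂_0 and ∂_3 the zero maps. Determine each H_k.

H_0 = Z,  H_1 = Z ⊕ Z/2,  H_2 = 0.

H_0: b_0 = 9 − 0 − 8 = 1; torsion from ∂_1 factors > 1: none. So H_0 = Z.
H_1: b_1 = 27 − 8 − 18 = 1; torsion from ∂_2 factors > 1: [2]. So H_1 = Z ⊕ Z/2.
H_2: b_2 = 18 − 18 − 0 = 0; torsion from ∂_3 factors > 1: none. So H_2 = 0.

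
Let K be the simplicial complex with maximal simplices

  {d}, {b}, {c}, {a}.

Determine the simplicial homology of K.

H_0 ≅ Z^4.

Take the total order a < b < c < d on the vertex set. Then K (dimension 0) consists of the simplices:

  0-simplices (4): a, b, c, d

so the chain groups are C_0 ≅ Z^4.

Reading off H_k = ker ∂_k / im ∂_{k+1}:

  H_0: rank C_0 − rank ∂_1 = 4 − 0 = 4, and there is no ∂_1, so H_0 = Z^4.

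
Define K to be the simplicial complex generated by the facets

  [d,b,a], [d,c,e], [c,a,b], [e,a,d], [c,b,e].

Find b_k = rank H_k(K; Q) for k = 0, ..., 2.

Order the vertices as a < b < c < d < e. Listing each simplex with vertices in this order, K has dimension 2 with simplices:

  0-simplices (5): a, b, c, d, e
  1-simplices (10): ab, ac, ad, ae, bc, bd, be, cd, ce, de
  2-simplices (5): abc, abd, ade, bce, cde

so the chain groups are C_0 ≅ Z^5, C_1 ≅ Z^10, C_2 ≅ Z^5.

The boundary map ∂_1: C_1 → C_0 is given by ∂[p,q] = [q] − [p].
The 5×10 boundary matrix has rank 4 and Smith normal form diag(1,1,1,1).

Boundary ∂_2: C_2 → C_1 acts by ∂[p,q,r] = [q,r] − [p,r] + [p,q]. For instance
  ∂ade = de − ae + ad,
  ∂bce = ce − be + bc.
This gives a 10×5 integer matrix of rank 5; reducing to Smith normal form yields diagonal entries (1,1,1,1,1).

Computing H_k = (kernel of ∂_k) / (image of ∂_{k+1}):

  H_0: rank C_0 − rank ∂_1 = 5 − 4 = 1, and the invariant factors of ∂_1 are all 1, so H_0 ≅ Z.
  H_1: rank ker ∂_1 − rank ∂_2 = (10 − 4) − 5 = 1, and the invariant factors of ∂_2 are all 1, so H_1 ≅ Z.
  H_2: rank ker ∂_2 − rank ∂_3 = (5 − 5) − 0 = 0, and there is no ∂_3, so H_2 ≅ 0.

As a check, the Euler characteristic is 5 − 10 + 5 = 0, which agrees with 1 − 1 + 0 = 0.

Hence the Betti numbers are b_0 = 1, b_1 = 1, b_2 = 0.

b_0 = 1, b_1 = 1, b_2 = 0.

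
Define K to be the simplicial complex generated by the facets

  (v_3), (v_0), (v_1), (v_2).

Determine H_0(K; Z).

We work with the vertex ordering v_0 < v_1 < v_2 < v_3. The simplices of K, each written with vertices in increasing order, are:

  0-simplices (4): [v_0], [v_1], [v_2], [v_3]

giving chain groups C_0 ≅ Z^4.

Reading off H_k = ker ∂_k / im ∂_{k+1}:

  H_0: rank C_0 − rank ∂_1 = 4 − 0 = 4, and there is no ∂_1, so H_0 ≅ Z^4.

(K is a triangulation of a set of 4 points.)

H_0 = Z^4.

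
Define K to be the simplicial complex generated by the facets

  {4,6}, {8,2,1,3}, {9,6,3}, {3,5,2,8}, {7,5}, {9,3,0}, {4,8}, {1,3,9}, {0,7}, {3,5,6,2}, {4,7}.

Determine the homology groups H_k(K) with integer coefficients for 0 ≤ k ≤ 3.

Fix the vertex order 0 < 1 < 2 < 3 < 4 < 5 < 6 < 7 < 8 < 9 and write every simplex with vertices in increasing order. Then dim K = 3 and the simplices of K are:

  0-simplices (10): [0], [1], [2], [3], [4], [5], [6], [7], [8], [9]
  1-simplices (22): [0,3], [0,7], [0,9], [1,2], [1,3], [1,8], [1,9], [2,3], [2,5], [2,6], [2,8], [3,5], [3,6], [3,8], [3,9], [4,6], [4,7], [4,8], [5,6], [5,7], [5,8], [6,9]
  2-simplices (13): [0,3,9], [1,2,3], [1,2,8], [1,3,8], [1,3,9], [2,3,5], [2,3,6], [2,3,8], [2,5,6], [2,5,8], [3,5,6], [3,5,8], [3,6,9]
  3-simplices (3): [1,2,3,8], [2,3,5,6], [2,3,5,8]

so the chain groups are C_0 ≅ Z^10, C_1 ≅ Z^22, C_2 ≅ Z^13, C_3 ≅ Z^3.

∂_1: C_1 → C_0 is given by ∂[p,q] = [q] − [p].
The 10×22 boundary matrix has rank 9 and Smith normal form diag(1,1,1,1,1,1,1,1,1).

The boundary map ∂_2: C_2 → C_1 sends each 2-simplex [p,q,r] to [q,r] − [p,r] + [p,q]. For instance
  ∂[2,5,8] = [5,8] − [2,8] + [2,5],
  ∂[3,6,9] = [6,9] − [3,9] + [3,6].
As a 22×13 matrix over Z this has rank 10, with invariant factors (1,1,1,1,1,1,1,1,1,1).

The boundary map ∂_3: C_3 → C_2 sends each 3-simplex σ to the alternating sum Σ_i (−1)^i (σ with its i-th vertex removed). For instance
  ∂[2,3,5,8] = [3,5,8] − [2,5,8] + [2,3,8] − [2,3,5],
  ∂[2,3,5,6] = [3,5,6] − [2,5,6] + [2,3,6] − [2,3,5].
The resulting 13×3 matrix has rank 3, and its Smith normal form has invariant factors (1,1,1).

Reading off H_k = ker ∂_k / im ∂_{k+1}:

  H_0: rank C_0 − rank ∂_1 = 10 − 9 = 1, and the invariant factors of ∂_1 are all 1, so H_0 ≅ Z.
  H_1: rank ker ∂_1 − rank ∂_2 = (22 − 9) − 10 = 3, and the invariant factors of ∂_2 are all 1, so H_1 ≅ Z^3.
  H_2: rank ker ∂_2 − rank ∂_3 = (13 − 10) − 3 = 0, and the invariant factors of ∂_3 are all 1, so H_2 ≅ 0.
  H_3: rank ker ∂_3 − rank ∂_4 = (3 − 3) − 0 = 0, and there is no ∂_4, so H_3 ≅ 0.

H_0 = Z,  H_1 = Z^3,  H_2 = 0,  H_3 = 0.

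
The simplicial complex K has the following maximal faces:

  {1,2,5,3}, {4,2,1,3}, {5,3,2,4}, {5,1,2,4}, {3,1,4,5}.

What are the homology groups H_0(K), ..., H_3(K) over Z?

H_0 = Z,  H_1 = 0,  H_2 = 0,  H_3 = Z.

Take the total order 1 < 2 < 3 < 4 < 5 on the vertex set. Then K (dimension 3) consists of the simplices:

  0-simplices (5): [1], [2], [3], [4], [5]
  1-simplices (10): [1,2], [1,3], [1,4], [1,5], [2,3], [2,4], [2,5], [3,4], [3,5], [4,5]
  2-simplices (10): [1,2,3], [1,2,4], [1,2,5], [1,3,4], [1,3,5], [1,4,5], [2,3,4], [2,3,5], [2,4,5], [3,4,5]
  3-simplices (5): [1,2,3,4], [1,2,3,5], [1,2,4,5], [1,3,4,5], [2,3,4,5]

so the chain groups are C_0 ≅ Z^5, C_1 ≅ Z^10, C_2 ≅ Z^10, C_3 ≅ Z^5.

The boundary map ∂_1: C_1 → C_0 maps an edge to its endpoints' difference, ∂[p,q] = q − p. For instance
  ∂[1,5] = [5] − [1].
This gives a 5×10 integer matrix of rank 4; reducing to Smith normal form yields diagonal entries (1,1,1,1).

Boundary ∂_2: C_2 → C_1 sends each 2-simplex [p,q,r] to [q,r] − [p,r] + [p,q]. For instance
  ∂[2,3,5] = [3,5] − [2,5] + [2,3],
  ∂[3,4,5] = [4,5] − [3,5] + [3,4].
As a 10×10 matrix over Z this has rank 6, with invariant factors (1,1,1,1,1,1).

∂_3: C_3 → C_2 sends each 3-simplex σ to the alternating sum Σ_i (−1)^i (σ with its i-th vertex removed). For instance
  ∂[1,2,3,4] = [2,3,4] − [1,3,4] + [1,2,4] − [1,2,3],
  ∂[1,3,4,5] = [3,4,5] − [1,4,5] + [1,3,5] − [1,3,4].
The 10×5 boundary matrix has rank 4 and Smith normal form diag(1,1,1,1).

From H_k ≅ ker(∂_k) / im(∂_{k+1}) we obtain:

  H_0: rank C_0 − rank ∂_1 = 5 − 4 = 1, and the invariant factors of ∂_1 are all 1, so H_0 = Z.
  H_1: rank ker ∂_1 − rank ∂_2 = (10 − 4) − 6 = 0, and the invariant factors of ∂_2 are all 1, so H_1 = 0.
  H_2: rank ker ∂_2 − rank ∂_3 = (10 − 6) − 4 = 0, and the invariant factors of ∂_3 are all 1, so H_2 = 0.
  H_3: rank ker ∂_3 − rank ∂_4 = (5 − 4) − 0 = 1, and there is no ∂_4, so H_3 = Z.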